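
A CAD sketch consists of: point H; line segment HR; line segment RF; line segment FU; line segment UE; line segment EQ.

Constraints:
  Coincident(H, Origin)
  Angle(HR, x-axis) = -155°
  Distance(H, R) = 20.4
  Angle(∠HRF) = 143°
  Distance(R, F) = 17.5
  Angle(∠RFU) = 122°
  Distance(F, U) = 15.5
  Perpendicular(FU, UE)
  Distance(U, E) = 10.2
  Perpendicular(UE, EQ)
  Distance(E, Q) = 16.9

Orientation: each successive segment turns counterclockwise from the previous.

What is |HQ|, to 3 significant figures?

25.7

H is at the origin; HR runs at -155.0° with length 20.4, so R = (-18.5, -8.62). ∠HRF = 143.0° gives RF at -118° from the x-axis; with |RF| = 17.5, F = (-26.7, -24.1). ∠RFU = 122.0° gives FU at -60.0° from the x-axis; with |FU| = 15.5, U = (-19.0, -37.5). FU is perpendicular to UE, so UE runs at 30.0°; with |UE| = 10.2, E = (-10.1, -32.4). UE ⟂ EQ, so EQ runs at 120°; with |EQ| = 16.9, Q = (-18.6, -17.8). Then |HQ| = |Q − H| = 25.7.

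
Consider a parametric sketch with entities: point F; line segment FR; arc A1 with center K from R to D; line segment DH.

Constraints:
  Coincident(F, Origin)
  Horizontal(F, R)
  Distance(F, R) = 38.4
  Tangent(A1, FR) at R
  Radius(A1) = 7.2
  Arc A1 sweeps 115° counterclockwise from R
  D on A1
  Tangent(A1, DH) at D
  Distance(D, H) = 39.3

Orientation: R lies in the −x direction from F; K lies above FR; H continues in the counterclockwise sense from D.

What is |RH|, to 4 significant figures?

46.96

On A1, R sits at bearing -90° from K; a 115° counterclockwise sweep puts D at bearing 25°, so D = K + 7.2·(cos 25°, sin 25°) = (-31.87, 10.24). The tangent condition forces KD to be normal to DH, so DH runs along (−sin 25°, cos 25°); with |DH| = 39.3, H = (-48.48, 45.86). Then |RH| = |H − R| = 46.96.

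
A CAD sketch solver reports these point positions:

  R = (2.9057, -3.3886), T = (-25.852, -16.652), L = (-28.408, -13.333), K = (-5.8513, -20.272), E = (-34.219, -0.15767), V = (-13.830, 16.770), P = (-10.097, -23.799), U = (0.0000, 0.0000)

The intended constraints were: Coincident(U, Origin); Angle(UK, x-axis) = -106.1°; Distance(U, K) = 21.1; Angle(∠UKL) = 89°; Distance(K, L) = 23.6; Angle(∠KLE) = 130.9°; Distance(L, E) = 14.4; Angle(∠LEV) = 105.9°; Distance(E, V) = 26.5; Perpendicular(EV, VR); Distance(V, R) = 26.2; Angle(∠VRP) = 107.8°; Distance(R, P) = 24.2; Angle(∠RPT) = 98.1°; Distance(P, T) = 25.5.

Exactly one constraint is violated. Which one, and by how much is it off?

Distance(P, T) = 25.5 — off by 8.20.

U = (0.00, 0.00) ✓; UK at -106.1° ✓; |UK| = 21.10 ✓; ∠UKL = 89.00° ✓; |KL| = 23.60 ✓; ∠KLE = 130.9° ✓; |LE| = 14.40 ✓; ∠LEV = 105.9° ✓; |EV| = 26.50 ✓; ∠(EV, VR) = 90.00° ✓; |VR| = 26.20 ✓; ∠VRP = 107.8° ✓; |RP| = 24.20 ✓; ∠RPT = 98.10° ✓; |PT| = 17.30 ✗.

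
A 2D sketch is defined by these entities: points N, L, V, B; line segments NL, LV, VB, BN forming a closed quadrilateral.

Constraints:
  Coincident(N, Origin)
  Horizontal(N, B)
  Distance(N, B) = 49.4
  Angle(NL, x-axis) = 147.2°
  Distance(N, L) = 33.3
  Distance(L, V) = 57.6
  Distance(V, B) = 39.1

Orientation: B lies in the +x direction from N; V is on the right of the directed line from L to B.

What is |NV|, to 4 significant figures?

25.06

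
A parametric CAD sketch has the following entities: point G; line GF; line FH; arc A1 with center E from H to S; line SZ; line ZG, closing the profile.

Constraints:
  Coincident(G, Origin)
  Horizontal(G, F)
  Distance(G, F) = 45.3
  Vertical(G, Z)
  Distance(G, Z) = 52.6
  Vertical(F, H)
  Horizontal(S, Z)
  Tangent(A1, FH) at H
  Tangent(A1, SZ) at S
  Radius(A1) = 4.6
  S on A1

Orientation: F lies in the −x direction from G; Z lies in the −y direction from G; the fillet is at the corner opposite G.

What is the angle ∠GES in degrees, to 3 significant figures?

140°

G is at the origin; G and F share the same y with |GF| = 45.3 and F on the −x side, so F = (-45.3, 0.00). G and Z share the same x with |GZ| = 52.6 and Z on the −y side, so Z = (0.00, -52.6). The virtual corner opposite G is at (-45.3, -52.6). Since A1 is tangent to FH there, EH ⟂ FH and A1 meets SZ tangentially, so ES is at right angles to SZ, with radius 4.6, so the center E sits 4.6 in from both sides at E = (-40.7, -48.0). That places the tangent points at H = (-45.3, -48.0) on FH and S = (-40.7, -52.6) on SZ. Then cos ∠GES = EG·ES / (|EG||ES|), giving 140°.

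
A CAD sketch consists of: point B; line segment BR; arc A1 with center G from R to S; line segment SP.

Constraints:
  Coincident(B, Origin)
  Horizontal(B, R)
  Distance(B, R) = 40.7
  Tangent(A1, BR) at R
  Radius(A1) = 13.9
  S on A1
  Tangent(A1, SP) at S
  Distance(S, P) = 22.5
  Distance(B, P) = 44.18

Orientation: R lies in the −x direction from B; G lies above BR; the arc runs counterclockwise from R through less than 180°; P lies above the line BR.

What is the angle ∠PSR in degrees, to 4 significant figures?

136.2°

B is at the origin; B and R share the same y with |BR| = 40.7 and R on the −x side, so R = (-40.70, 0.000). Tangency of A1 to BR means the radius GR is perpendicular to BR, so G = R + (0, 13.9) = (-40.70, 13.90). Since GS ⟂ SP (tangency), |GP| = √(13.9² + 22.5²) = 26.45 regardless of where S sits on A1. So P lies on both circle(B, 44.18) and circle(G, 26.45); the above-BR intersection is P = (-25.88, 35.81). S is the foot of the tangent from P: S = (-26.81, 13.32).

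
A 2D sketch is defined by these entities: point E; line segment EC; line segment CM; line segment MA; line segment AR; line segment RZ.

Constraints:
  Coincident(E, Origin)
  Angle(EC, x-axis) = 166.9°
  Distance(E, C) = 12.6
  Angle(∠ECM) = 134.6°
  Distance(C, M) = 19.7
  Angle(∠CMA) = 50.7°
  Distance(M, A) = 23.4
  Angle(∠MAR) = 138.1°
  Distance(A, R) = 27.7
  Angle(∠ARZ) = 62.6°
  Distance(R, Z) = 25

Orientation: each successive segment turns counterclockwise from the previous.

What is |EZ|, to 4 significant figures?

11.78

E is at the origin; EC runs at 166.9° with length 12.6, so C = (-12.27, 2.856). ∠ECM = 134.6° gives CM at -147.7° from the x-axis; with |CM| = 19.7, M = (-28.92, -7.671). ∠CMA = 50.7° gives MA at -18.40° from the x-axis; with |MA| = 23.4, A = (-6.720, -15.06). ∠MAR = 138.1° gives AR at 23.50° from the x-axis; with |AR| = 27.7, R = (18.68, -4.012). ∠ARZ = 62.6° gives RZ at 140.9° from the x-axis; with |RZ| = 25.0, Z = (-0.7187, 11.76). Then |EZ| = |Z − E| = 11.78.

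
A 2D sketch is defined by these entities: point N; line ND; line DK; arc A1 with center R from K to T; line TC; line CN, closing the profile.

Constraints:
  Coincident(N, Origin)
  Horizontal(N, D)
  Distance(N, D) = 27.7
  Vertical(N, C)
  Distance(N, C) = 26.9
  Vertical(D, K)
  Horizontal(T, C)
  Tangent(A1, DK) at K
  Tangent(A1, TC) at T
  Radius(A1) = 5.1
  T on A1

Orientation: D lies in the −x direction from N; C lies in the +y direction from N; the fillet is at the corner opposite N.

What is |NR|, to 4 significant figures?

31.40

N and C share the same x with |NC| = 26.9 and C on the +y side, so C = (0.000, 26.90). The virtual corner opposite N is at (-27.70, 26.90). The tangent condition forces RK to be normal to DK and A1 meets TC tangentially, so RT is at right angles to TC, with radius 5.1, so the center R sits 5.1 in from both sides at R = (-22.60, 21.80). Then |NR| = |R − N| = 31.40.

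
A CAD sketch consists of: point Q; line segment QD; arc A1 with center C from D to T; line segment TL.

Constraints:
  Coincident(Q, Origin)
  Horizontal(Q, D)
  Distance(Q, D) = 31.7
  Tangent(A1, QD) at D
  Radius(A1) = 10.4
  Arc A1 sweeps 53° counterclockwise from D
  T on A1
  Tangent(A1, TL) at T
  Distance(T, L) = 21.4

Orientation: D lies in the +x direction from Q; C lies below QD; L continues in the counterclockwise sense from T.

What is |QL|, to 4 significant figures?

23.69

Q is at the origin; QD is horizontal with |QD| = 31.7 and D on the +x side, so D = (31.70, 0.000). Since A1 is tangent to QD there, CD ⟂ QD, so C = D + (0, -10.4) = (31.70, -10.40). On A1, D sits at bearing 90° from C; a 53° counterclockwise sweep puts T at bearing 143°, so T = C + 10.4·(cos 143°, sin 143°) = (23.39, -4.141). A1 meets TL tangentially, so CT is at right angles to TL, so TL runs along (−sin 143°, cos 143°); with |TL| = 21.4, L = (10.52, -21.23). Then |QL| = |L − Q| = 23.69.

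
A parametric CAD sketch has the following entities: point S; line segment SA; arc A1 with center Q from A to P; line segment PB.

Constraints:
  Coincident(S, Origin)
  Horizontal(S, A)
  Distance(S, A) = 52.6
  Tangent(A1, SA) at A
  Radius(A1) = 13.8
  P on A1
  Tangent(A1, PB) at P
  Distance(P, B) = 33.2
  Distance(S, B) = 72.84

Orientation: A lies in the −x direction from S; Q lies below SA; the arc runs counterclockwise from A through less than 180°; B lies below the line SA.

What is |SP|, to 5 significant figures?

68.100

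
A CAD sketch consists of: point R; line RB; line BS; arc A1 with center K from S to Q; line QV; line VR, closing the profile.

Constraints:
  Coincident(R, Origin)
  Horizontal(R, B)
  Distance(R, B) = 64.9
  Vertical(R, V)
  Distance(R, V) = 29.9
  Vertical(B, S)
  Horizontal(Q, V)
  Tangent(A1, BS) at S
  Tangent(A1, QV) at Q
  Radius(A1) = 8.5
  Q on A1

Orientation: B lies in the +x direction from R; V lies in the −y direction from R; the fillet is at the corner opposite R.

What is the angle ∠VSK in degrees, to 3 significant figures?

7.46°

The virtual corner opposite R is at (64.9, -29.9). Since A1 is tangent to BS there, KS ⟂ BS and the tangent condition forces KQ to be normal to QV, with radius 8.5, so the center K sits 8.5 in from both sides at K = (56.4, -21.4). That places the tangent points at S = (64.9, -21.4) on BS and Q = (56.4, -29.9) on QV. Then cos ∠VSK = SV·SK / (|SV||SK|), giving 7.46°.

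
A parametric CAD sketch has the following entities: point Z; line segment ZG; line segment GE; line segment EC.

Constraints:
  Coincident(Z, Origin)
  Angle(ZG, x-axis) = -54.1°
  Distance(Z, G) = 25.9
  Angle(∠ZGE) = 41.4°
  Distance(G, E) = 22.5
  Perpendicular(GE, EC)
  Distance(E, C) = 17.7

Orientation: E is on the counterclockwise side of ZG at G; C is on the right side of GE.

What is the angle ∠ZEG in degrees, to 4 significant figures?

79.83°

Z is at the origin; ZG runs at -54.1° with length 25.9, so G = 25.9·(cos -54.1°, sin -54.1°) = (15.19, -20.98). ∠ZGE = 41.4°, so GE runs at -54.1° + (180° − 41.4°) = 84.50° from the x-axis; with |GE| = 22.5, E = G + 22.5·(cos 84.50°, sin 84.50°) = (17.34, 1.416). Then cos ∠ZEG = EZ·EG / (|EZ||EG|), giving 79.83°.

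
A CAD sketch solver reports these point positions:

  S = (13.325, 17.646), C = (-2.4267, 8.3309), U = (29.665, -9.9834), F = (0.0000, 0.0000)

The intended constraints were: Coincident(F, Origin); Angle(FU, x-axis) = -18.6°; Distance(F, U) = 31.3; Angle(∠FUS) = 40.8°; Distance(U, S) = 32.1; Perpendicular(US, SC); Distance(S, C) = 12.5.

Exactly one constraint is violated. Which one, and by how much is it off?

Distance(S, C) = 12.5 — off by 5.80.

F = (0.00, 0.00) ✓; FU at -18.60° ✓; |FU| = 31.30 ✓; ∠FUS = 40.80° ✓; |US| = 32.10 ✓; ∠(US, SC) = 90.00° ✓; |SC| = 18.30 ✗.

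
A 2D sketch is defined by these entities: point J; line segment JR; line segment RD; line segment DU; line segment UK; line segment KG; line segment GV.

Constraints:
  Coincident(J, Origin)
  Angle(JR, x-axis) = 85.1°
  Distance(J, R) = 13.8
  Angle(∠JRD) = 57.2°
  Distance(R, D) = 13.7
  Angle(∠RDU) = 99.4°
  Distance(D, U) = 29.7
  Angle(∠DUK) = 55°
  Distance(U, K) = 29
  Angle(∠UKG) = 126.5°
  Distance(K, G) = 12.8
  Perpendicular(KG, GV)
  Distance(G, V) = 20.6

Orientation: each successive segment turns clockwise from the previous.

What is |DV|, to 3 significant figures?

3.51

J is at the origin; JR runs at 85.1° with length 13.8, so R = (1.18, 13.7). ∠JRD = 57.2° gives RD at -37.7° from the x-axis; with |RD| = 13.7, D = (12.0, 5.37). ∠RDU = 99.4° gives DU at -118° from the x-axis; with |DU| = 29.7, U = (-2.06, -20.8). ∠DUK = 55.0° gives UK at 117° from the x-axis; with |UK| = 29.0, K = (-15.1, 5.13). ∠UKG = 126.5° gives KG at 63.2° from the x-axis; with |KG| = 12.8, G = (-9.32, 16.6). KG ⟂ GV, so GV runs at -26.8°; with |GV| = 20.6, V = (9.07, 7.27). Then |DV| = |V − D| = 3.51.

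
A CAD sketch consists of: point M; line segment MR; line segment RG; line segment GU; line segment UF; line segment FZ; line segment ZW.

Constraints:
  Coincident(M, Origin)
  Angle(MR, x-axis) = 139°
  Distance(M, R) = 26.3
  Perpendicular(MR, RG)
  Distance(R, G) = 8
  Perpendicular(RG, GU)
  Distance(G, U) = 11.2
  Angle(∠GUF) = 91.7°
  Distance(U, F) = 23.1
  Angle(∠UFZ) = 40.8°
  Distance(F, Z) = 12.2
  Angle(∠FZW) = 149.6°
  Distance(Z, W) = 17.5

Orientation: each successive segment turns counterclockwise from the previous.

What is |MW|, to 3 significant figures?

28.5

M is at the origin; MR runs at 139.0° with length 26.3, so R = (-19.8, 17.3). The perpendicularity gives RG at right angles to MR, so RG runs at -131°; with |RG| = 8.0, G = (-25.1, 11.2). The perpendicularity gives GU at right angles to RG, so GU runs at -41.0°; with |GU| = 11.2, U = (-16.6, 3.87). ∠GUF = 91.7° gives UF at 47.3° from the x-axis; with |UF| = 23.1, F = (-0.979, 20.8). ∠UFZ = 40.8° gives FZ at -174° from the x-axis; with |FZ| = 12.2, Z = (-13.1, 19.5). ∠FZW = 149.6° gives ZW at -143° from the x-axis; with |ZW| = 17.5, W = (-27.1, 8.96). Then |MW| = |W − M| = 28.5.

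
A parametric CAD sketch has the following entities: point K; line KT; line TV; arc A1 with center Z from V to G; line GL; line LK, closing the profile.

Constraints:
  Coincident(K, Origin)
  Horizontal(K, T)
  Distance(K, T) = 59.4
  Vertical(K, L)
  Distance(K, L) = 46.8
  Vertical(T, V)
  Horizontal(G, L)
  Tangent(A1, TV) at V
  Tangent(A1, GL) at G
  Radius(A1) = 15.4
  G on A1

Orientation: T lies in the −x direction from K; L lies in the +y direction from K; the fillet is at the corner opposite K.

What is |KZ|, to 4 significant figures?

54.06

K and L share the same x with |KL| = 46.8 and L on the +y side, so L = (0.000, 46.80). The virtual corner opposite K is at (-59.40, 46.80). The tangent condition forces ZV to be normal to TV and tangency of A1 to GL means the radius ZG is perpendicular to GL, with radius 15.4, so the center Z sits 15.4 in from both sides at Z = (-44.00, 31.40). Then |KZ| = |Z − K| = 54.06.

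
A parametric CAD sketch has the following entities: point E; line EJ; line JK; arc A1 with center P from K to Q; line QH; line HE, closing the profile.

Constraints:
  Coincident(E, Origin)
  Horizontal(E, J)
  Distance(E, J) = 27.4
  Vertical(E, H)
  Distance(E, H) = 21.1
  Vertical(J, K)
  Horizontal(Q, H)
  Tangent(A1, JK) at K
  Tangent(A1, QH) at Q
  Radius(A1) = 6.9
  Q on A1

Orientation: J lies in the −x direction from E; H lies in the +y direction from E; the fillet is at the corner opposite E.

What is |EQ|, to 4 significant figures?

29.42

E is at the origin; E and J share the same y with |EJ| = 27.4 and J on the −x side, so J = (-27.40, 0.000). E and H share the same x with |EH| = 21.1 and H on the +y side, so H = (0.000, 21.10). The virtual corner opposite E is at (-27.40, 21.10). Since A1 is tangent to JK there, PK ⟂ JK and tangency of A1 to QH means the radius PQ is perpendicular to QH, with radius 6.9, so the center P sits 6.9 in from both sides at P = (-20.50, 14.20). That places the tangent points at K = (-27.40, 14.20) on JK and Q = (-20.50, 21.10) on QH. Then |EQ| = |Q − E| = 29.42.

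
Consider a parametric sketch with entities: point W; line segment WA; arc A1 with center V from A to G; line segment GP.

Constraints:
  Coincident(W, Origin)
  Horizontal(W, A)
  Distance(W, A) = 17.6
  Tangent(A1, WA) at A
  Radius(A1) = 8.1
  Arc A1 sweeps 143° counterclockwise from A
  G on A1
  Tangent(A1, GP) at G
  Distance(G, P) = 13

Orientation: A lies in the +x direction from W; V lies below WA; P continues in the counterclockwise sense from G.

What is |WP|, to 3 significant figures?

32.2

W is at the origin; W and A share the same y with |WA| = 17.6 and A on the +x side, so A = (17.6, 0.00). Since A1 is tangent to WA there, VA ⟂ WA, so V = A + (0, -8.1) = (17.6, -8.10). On A1, A sits at bearing 90° from V; a 143° counterclockwise sweep puts G at bearing 233°, so G = V + 8.1·(cos 233°, sin 233°) = (12.7, -14.6). The tangent condition forces VG to be normal to GP, so GP runs along (−sin 233°, cos 233°); with |GP| = 13.0, P = (23.1, -22.4). Then |WP| = |P − W| = 32.2.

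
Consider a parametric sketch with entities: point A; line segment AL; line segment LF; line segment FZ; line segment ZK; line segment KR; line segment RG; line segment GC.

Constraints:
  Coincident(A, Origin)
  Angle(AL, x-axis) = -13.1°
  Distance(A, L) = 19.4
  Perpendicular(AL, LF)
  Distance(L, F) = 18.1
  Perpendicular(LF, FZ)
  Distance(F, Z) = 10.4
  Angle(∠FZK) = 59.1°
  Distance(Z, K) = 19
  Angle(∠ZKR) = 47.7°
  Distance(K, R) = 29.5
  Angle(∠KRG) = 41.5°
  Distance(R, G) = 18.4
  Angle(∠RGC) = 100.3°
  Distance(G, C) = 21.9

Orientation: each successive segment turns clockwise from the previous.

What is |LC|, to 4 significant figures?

0.2206

A is at the origin; AL runs at -13.1° with length 19.4, so L = (18.90, -4.397). AL is perpendicular to LF, so LF runs at -103.1°; with |LF| = 18.1, F = (14.79, -22.03). LF ⟂ FZ, so FZ runs at 166.9°; with |FZ| = 10.4, Z = (4.663, -19.67). ∠FZK = 59.1° gives ZK at 46.00° from the x-axis; with |ZK| = 19.0, K = (17.86, -6.001). ∠ZKR = 47.7° gives KR at -86.30° from the x-axis; with |KR| = 29.5, R = (19.77, -35.44). ∠KRG = 41.5° gives RG at 135.2° from the x-axis; with |RG| = 18.4, G = (6.710, -22.47). ∠RGC = 100.3° gives GC at 55.50° from the x-axis; with |GC| = 21.9, C = (19.11, -4.426). Then |LC| = |C − L| = 0.2206.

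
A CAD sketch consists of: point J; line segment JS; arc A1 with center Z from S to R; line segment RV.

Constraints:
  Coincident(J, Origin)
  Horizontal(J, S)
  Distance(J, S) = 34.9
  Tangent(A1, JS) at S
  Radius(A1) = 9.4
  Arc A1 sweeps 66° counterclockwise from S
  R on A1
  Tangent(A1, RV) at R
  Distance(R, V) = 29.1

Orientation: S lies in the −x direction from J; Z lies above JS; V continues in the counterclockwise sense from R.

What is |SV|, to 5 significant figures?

38.098

On A1, S sits at bearing -90° from Z; a 66° counterclockwise sweep puts R at bearing -24°, so R = Z + 9.4·(cos -24°, sin -24°) = (-26.313, 5.5767). Tangency of A1 to RV means the radius ZR is perpendicular to RV, so RV runs along (−sin -24°, cos -24°); with |RV| = 29.1, V = (-14.477, 32.161). Then |SV| = |V − S| = 38.098.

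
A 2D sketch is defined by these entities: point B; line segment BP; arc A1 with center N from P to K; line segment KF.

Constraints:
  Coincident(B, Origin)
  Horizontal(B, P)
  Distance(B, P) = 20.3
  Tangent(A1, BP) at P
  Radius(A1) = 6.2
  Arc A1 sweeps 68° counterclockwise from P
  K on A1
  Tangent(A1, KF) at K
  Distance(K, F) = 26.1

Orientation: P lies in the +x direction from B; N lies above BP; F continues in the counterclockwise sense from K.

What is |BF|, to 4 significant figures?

45.52

B is at the origin; B and P share the same y with |BP| = 20.3 and P on the +x side, so P = (20.30, 0.000). Tangency of A1 to BP means the radius NP is perpendicular to BP, so N = P + (0, 6.2) = (20.30, 6.200). On A1, P sits at bearing -90° from N; a 68° counterclockwise sweep puts K at bearing -22°, so K = N + 6.2·(cos -22°, sin -22°) = (26.05, 3.877). A1 meets KF tangentially, so NK is at right angles to KF, so KF runs along (−sin -22°, cos -22°); with |KF| = 26.1, F = (35.83, 28.08). Then |BF| = |F − B| = 45.52.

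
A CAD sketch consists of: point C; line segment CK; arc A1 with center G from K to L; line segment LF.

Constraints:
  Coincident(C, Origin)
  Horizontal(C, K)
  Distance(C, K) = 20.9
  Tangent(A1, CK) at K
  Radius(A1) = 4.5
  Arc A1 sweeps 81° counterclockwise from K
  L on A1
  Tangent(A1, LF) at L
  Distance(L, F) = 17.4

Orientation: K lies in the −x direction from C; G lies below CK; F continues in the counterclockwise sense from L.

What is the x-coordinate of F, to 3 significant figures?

-28.1

On A1, K sits at bearing 90° from G; an 81° counterclockwise sweep puts L at bearing 171°, so L = G + 4.5·(cos 171°, sin 171°) = (-25.3, -3.80). The tangent condition forces GL to be normal to LF, so LF runs along (−sin 171°, cos 171°); with |LF| = 17.4, F = (-28.1, -21.0). So F.x = -28.1.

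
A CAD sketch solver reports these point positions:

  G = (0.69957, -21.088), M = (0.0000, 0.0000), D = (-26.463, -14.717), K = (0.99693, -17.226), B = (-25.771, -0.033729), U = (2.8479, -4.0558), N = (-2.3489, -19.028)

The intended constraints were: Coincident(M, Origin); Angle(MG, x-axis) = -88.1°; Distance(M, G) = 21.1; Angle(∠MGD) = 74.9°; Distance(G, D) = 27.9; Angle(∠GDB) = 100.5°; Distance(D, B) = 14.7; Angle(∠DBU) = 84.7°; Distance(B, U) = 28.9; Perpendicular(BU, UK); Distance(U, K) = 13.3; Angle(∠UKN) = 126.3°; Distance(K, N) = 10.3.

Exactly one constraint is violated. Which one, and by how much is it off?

Distance(K, N) = 10.3 — off by 6.50.

M = (0.00, 0.00) ✓; MG at -88.10° ✓; |MG| = 21.10 ✓; ∠MGD = 74.90° ✓; |GD| = 27.90 ✓; ∠GDB = 100.5° ✓; |DB| = 14.70 ✓; ∠DBU = 84.70° ✓; |BU| = 28.90 ✓; ∠(BU, UK) = 90.00° ✓; |UK| = 13.30 ✓; ∠UKN = 126.3° ✓; |KN| = 3.800 ✗.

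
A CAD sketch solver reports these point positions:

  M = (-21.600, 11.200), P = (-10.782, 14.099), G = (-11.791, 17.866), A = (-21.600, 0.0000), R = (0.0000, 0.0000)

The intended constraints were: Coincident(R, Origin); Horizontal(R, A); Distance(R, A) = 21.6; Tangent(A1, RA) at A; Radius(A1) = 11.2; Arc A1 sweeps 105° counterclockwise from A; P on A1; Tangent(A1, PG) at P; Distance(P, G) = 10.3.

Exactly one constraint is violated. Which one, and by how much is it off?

Distance(P, G) = 10.3 — off by 6.40.

R = (0.00, 0.00) ✓; R.y = 0.00, A.y = 0.00 ✓; |RA| = 21.60 ✓; ∠(MA, AR) = 90.00° ✓; |MA| = 11.20 ✓; bearing(M→P) − bearing(M→A) = 105.0° ✓; |MP| = 11.20 ✓; ∠(MP, PG) = 90.01° ✓; |PG| = 3.900 ✗.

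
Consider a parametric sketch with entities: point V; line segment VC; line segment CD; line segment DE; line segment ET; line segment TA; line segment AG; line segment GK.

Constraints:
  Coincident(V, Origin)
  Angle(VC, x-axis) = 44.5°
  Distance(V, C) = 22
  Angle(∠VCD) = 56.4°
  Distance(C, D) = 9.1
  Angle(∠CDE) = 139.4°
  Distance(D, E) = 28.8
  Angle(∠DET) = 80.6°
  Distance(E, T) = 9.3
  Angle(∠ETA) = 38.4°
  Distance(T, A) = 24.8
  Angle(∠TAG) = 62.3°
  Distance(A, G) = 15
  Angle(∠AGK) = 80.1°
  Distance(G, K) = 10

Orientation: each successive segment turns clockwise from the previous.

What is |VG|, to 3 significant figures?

29.5

∠ETA = 38.4° gives TA at -0.700° from the x-axis; with |TA| = 24.8, A = (20.7, -13.0). ∠TAG = 62.3° gives AG at -118° from the x-axis; with |AG| = 15.0, G = (13.6, -26.2). Then |VG| = |G − V| = 29.5.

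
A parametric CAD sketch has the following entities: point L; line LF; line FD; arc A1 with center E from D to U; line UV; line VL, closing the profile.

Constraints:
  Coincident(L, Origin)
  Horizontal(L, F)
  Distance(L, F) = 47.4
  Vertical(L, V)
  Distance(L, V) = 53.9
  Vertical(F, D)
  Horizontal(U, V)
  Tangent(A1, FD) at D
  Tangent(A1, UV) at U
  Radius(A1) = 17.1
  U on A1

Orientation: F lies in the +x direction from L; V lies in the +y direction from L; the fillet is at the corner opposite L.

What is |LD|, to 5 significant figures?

60.008

L is at the origin; L and F share the same y with |LF| = 47.4 and F on the +x side, so F = (47.400, 0.0000). L and V share the same x with |LV| = 53.9 and V on the +y side, so V = (0.0000, 53.900). The virtual corner opposite L is at (47.400, 53.900). A1 meets FD tangentially, so ED is at right angles to FD and A1 meets UV tangentially, so EU is at right angles to UV, with radius 17.1, so the center E sits 17.1 in from both sides at E = (30.300, 36.800). That places the tangent points at D = (47.400, 36.800) on FD and U = (30.300, 53.900) on UV. Then |LD| = |D − L| = 60.008.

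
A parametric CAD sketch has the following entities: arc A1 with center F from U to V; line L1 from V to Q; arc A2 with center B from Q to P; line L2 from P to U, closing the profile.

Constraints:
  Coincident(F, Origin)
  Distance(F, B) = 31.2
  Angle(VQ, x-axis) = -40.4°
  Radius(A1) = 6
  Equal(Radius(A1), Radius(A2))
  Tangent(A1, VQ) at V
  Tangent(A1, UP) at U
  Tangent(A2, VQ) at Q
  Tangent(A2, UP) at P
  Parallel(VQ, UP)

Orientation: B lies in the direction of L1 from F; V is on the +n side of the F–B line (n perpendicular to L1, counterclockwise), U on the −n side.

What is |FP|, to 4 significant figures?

31.77

The slot axis is L1's direction at -40.4°, so u = (cos -40.4°, sin -40.4°) = (0.7615, -0.6481) and n = (−sin -40.4°, cos -40.4°) = (0.6481, 0.7615). F is at the origin and B lies 31.2 along u from F, so B = 31.2·u = (23.76, -20.22). Tangency of A1 to both parallel lines with radius 6.0 puts V and U at F ± 6.0·n: V = (3.889, 4.569), U = (-3.889, -4.569). Equal radii place Q and P the same way about B: Q = B + 6.0·n = (27.65, -15.65), P = B − 6.0·n = (19.87, -24.79). Then |FP| = |P − F| = 31.77.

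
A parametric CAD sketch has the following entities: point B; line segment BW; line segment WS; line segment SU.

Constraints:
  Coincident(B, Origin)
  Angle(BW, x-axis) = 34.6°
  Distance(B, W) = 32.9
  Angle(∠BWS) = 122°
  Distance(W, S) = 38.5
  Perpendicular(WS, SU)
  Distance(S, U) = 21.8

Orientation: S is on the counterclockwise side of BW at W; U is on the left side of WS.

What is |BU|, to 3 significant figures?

56.3

∠BWS = 122.0°, so WS runs at 34.6° + (180° − 122.0°) = 92.6° from the x-axis; with |WS| = 38.5, S = W + 38.5·(cos 92.6°, sin 92.6°) = (25.3, 57.1). The perpendicularity gives SU at right angles to WS; with |SU| = 21.8 on the left of WS, U = S + 21.8·(-0.999, -0.0454) = (3.56, 56.2). Then |BU| = |U − B| = 56.3.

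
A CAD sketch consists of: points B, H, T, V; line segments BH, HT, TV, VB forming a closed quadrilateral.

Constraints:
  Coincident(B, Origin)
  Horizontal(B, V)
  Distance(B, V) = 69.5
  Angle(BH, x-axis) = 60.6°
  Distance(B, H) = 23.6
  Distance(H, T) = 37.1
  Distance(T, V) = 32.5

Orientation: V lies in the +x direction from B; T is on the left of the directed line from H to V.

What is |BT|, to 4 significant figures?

54.41

B is at the origin; BV is horizontal with |BV| = 69.5 and V in +x, so V = (69.5, 0). BH runs at 60.6° with |BH| = 23.6, so H = (11.59, 20.56). T is determined by |HT| = 37.1 and |TV| = 32.5 together: it lies at the intersection of circle(H, 37.1) and circle(V, 32.5). With |HV| = 61.46, the foot of the radical line on HV is 33.33 from H and the perpendicular offset is √(37.1² − 33.33²) = 16.29. Taking the left-of-HV solution: T = (48.45, 24.76).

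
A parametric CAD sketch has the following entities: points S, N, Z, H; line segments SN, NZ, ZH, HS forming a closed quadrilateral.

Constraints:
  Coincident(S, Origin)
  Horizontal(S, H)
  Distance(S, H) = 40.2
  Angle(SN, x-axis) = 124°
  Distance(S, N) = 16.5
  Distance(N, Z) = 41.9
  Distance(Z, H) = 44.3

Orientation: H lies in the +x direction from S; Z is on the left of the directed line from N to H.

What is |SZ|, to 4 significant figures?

46.66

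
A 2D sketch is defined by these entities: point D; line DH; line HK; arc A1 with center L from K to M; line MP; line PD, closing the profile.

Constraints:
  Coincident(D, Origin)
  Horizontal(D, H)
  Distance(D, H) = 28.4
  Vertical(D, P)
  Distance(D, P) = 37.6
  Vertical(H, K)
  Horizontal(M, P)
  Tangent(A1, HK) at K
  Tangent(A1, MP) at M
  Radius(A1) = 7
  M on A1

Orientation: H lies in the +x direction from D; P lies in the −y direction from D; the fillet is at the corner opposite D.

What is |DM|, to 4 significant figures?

43.26

The virtual corner opposite D is at (28.40, -37.60). Since A1 is tangent to HK there, LK ⟂ HK and since A1 is tangent to MP there, LM ⟂ MP, with radius 7.0, so the center L sits 7.0 in from both sides at L = (21.40, -30.60). That places the tangent points at K = (28.40, -30.60) on HK and M = (21.40, -37.60) on MP. Then |DM| = |M − D| = 43.26.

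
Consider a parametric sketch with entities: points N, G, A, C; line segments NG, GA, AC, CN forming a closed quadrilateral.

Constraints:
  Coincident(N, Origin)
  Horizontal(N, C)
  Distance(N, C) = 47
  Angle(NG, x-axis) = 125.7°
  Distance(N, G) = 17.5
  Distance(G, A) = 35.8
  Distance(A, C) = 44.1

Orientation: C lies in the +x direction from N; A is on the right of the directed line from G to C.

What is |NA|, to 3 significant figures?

18.6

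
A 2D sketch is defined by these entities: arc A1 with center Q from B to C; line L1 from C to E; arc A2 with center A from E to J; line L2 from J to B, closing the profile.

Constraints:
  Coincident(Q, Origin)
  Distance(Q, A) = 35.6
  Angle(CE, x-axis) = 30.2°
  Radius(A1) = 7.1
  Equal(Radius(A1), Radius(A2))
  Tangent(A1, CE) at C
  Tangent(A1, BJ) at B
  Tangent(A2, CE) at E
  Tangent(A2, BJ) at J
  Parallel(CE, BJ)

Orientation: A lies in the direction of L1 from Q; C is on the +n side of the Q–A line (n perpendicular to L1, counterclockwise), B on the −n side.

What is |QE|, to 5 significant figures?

36.301

Tangency of A1 to both parallel lines with radius 7.1 puts C and B at Q ± 7.1·n: C = (-3.5714, 6.1364), B = (3.5714, -6.1364). Equal radii place E and J the same way about A: E = A + 7.1·n = (27.197, 24.044), J = A − 7.1·n = (34.340, 11.771). Then |QE| = |E − Q| = 36.301.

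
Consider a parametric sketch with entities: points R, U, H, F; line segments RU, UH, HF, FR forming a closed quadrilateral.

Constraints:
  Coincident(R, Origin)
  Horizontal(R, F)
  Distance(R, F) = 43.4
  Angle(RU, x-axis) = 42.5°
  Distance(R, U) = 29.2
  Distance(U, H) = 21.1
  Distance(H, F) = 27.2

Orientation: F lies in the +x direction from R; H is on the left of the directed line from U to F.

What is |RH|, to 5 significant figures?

49.400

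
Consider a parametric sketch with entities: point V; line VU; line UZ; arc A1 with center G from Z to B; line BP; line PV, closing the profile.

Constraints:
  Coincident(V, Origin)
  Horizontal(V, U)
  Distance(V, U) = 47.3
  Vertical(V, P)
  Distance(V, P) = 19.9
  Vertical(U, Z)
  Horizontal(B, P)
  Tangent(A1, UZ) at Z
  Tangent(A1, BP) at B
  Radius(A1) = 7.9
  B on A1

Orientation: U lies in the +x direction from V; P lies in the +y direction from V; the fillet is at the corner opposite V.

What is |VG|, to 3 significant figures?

41.2

V is at the origin; V and U share the same y with |VU| = 47.3 and U on the +x side, so U = (47.3, 0.00). VP is vertical with |VP| = 19.9 and P on the +y side, so P = (0.00, 19.9). The virtual corner opposite V is at (47.3, 19.9). Since A1 is tangent to UZ there, GZ ⟂ UZ and since A1 is tangent to BP there, GB ⟂ BP, with radius 7.9, so the center G sits 7.9 in from both sides at G = (39.4, 12.0). Then |VG| = |G − V| = 41.2.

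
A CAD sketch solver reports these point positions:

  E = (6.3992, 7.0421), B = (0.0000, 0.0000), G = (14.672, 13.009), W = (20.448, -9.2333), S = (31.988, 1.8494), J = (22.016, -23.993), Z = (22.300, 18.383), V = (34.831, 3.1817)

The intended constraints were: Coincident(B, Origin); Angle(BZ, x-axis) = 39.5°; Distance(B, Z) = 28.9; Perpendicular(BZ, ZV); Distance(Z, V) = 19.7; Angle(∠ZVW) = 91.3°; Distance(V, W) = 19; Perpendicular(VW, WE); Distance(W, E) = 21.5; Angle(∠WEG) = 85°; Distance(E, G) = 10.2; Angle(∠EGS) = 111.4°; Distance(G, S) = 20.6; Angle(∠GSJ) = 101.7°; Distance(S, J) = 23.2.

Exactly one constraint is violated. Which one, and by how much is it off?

Distance(S, J) = 23.2 — off by 4.50.

B = (0.00, 0.00) ✓; BZ at 39.50° ✓; |BZ| = 28.90 ✓; ∠(BZ, ZV) = 90.00° ✓; |ZV| = 19.70 ✓; ∠ZVW = 91.30° ✓; |VW| = 19.00 ✓; ∠(VW, WE) = 90.00° ✓; |WE| = 21.50 ✓; ∠WEG = 85.00° ✓; |EG| = 10.20 ✓; ∠EGS = 111.4° ✓; |GS| = 20.60 ✓; ∠GSJ = 101.7° ✓; |SJ| = 27.70 ✗.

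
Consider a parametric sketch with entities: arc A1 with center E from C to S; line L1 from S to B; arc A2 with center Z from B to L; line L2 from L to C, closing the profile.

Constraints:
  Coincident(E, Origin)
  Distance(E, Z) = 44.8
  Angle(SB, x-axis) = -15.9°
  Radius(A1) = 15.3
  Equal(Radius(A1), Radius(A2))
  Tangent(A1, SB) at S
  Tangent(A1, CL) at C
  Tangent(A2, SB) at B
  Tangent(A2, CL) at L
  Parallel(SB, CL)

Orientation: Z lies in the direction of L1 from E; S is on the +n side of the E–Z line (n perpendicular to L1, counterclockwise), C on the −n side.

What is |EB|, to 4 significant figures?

47.34

The slot axis is L1's direction at -15.9°, so u = (cos -15.9°, sin -15.9°) = (0.9617, -0.2740) and n = (−sin -15.9°, cos -15.9°) = (0.2740, 0.9617). E is at the origin and Z lies 44.8 along u from E, so Z = 44.8·u = (43.09, -12.27). Tangency of A1 to both parallel lines with radius 15.3 puts S and C at E ± 15.3·n: S = (4.192, 14.71), C = (-4.192, -14.71). Equal radii place B and L the same way about Z: B = Z + 15.3·n = (47.28, 2.441), L = Z − 15.3·n = (38.89, -26.99). Then |EB| = |B − E| = 47.34.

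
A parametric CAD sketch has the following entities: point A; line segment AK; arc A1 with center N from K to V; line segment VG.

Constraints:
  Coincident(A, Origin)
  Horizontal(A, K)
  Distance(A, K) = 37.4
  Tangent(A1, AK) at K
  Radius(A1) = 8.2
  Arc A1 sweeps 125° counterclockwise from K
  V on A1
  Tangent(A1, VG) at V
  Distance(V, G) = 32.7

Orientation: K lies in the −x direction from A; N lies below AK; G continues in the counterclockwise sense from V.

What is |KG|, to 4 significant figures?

41.48

A is at the origin; A and K share the same y with |AK| = 37.4 and K on the −x side, so K = (-37.40, 0.000). A1 meets AK tangentially, so NK is at right angles to AK, so N = K + (0, -8.2) = (-37.40, -8.200). On A1, K sits at bearing 90° from N; a 125° counterclockwise sweep puts V at bearing 215°, so V = N + 8.2·(cos 215°, sin 215°) = (-44.12, -12.90). A1 meets VG tangentially, so NV is at right angles to VG, so VG runs along (−sin 215°, cos 215°); with |VG| = 32.7, G = (-25.36, -39.69). Then |KG| = |G − K| = 41.48.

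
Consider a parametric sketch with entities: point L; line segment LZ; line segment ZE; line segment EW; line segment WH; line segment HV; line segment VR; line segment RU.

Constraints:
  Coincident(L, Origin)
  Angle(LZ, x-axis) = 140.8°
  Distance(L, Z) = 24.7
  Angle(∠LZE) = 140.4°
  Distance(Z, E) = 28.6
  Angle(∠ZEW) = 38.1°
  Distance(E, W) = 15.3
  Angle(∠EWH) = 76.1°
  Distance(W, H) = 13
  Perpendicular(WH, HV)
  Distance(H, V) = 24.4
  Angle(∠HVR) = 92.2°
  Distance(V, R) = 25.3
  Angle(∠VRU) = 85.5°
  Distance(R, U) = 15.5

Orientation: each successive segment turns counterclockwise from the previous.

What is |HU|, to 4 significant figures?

26.57

L is at the origin; LZ runs at 140.8° with length 24.7, so Z = (-19.14, 15.61). ∠LZE = 140.4° gives ZE at -179.6° from the x-axis; with |ZE| = 28.6, E = (-47.74, 15.41). ∠ZEW = 38.1° gives EW at -37.70° from the x-axis; with |EW| = 15.3, W = (-35.63, 6.055). ∠EWH = 76.1° gives WH at 66.20° from the x-axis; with |WH| = 13.0, H = (-30.39, 17.95). WH ⟂ HV, so HV runs at 156.2°; with |HV| = 24.4, V = (-52.71, 27.80). ∠HVR = 92.2° gives VR at -116.0° from the x-axis; with |VR| = 25.3, R = (-63.80, 5.057). ∠VRU = 85.5° gives RU at -21.50° from the x-axis; with |RU| = 15.5, U = (-49.38, -0.6242). Then |HU| = |U − H| = 26.57.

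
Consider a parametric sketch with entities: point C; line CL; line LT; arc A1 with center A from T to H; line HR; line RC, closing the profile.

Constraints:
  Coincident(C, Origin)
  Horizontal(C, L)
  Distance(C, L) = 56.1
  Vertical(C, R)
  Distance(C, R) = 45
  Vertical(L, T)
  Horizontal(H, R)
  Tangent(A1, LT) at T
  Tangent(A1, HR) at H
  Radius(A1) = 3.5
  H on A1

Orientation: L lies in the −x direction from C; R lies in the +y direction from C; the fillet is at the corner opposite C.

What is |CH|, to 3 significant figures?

69.2

C is at the origin; C and L share the same y with |CL| = 56.1 and L on the −x side, so L = (-56.1, 0.00). C and R share the same x with |CR| = 45.0 and R on the +y side, so R = (0.00, 45.0). The virtual corner opposite C is at (-56.1, 45.0). A1 meets LT tangentially, so AT is at right angles to LT and since A1 is tangent to HR there, AH ⟂ HR, with radius 3.5, so the center A sits 3.5 in from both sides at A = (-52.6, 41.5). That places the tangent points at T = (-56.1, 41.5) on LT and H = (-52.6, 45.0) on HR. Then |CH| = |H − C| = 69.2.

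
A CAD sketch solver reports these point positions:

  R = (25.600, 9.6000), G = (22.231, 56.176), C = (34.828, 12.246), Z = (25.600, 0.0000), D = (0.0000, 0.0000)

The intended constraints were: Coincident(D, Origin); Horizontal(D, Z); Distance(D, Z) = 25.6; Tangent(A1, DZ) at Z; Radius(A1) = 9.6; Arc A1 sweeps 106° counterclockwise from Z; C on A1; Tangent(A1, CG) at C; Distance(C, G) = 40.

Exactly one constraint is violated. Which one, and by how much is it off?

Distance(C, G) = 40 — off by 5.70.

D = (0.00, 0.00) ✓; D.y = 0.00, Z.y = 0.00 ✓; |DZ| = 25.60 ✓; ∠(RZ, ZD) = 90.00° ✓; |RZ| = 9.600 ✓; bearing(R→C) − bearing(R→Z) = 106.0° ✓; |RC| = 9.600 ✓; ∠(RC, CG) = 90.00° ✓; |CG| = 45.70 ✗.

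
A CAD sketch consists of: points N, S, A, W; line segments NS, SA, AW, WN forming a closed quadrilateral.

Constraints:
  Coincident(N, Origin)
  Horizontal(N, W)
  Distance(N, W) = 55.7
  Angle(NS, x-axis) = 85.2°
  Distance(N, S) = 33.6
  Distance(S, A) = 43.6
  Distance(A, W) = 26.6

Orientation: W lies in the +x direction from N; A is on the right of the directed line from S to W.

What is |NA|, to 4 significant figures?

29.16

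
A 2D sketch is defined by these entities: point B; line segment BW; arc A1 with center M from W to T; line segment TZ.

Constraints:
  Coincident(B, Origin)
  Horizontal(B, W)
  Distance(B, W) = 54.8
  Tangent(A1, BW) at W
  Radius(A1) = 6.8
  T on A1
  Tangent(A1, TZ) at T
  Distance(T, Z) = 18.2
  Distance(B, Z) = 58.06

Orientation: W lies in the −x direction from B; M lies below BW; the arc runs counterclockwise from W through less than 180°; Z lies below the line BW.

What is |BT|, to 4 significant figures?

61.58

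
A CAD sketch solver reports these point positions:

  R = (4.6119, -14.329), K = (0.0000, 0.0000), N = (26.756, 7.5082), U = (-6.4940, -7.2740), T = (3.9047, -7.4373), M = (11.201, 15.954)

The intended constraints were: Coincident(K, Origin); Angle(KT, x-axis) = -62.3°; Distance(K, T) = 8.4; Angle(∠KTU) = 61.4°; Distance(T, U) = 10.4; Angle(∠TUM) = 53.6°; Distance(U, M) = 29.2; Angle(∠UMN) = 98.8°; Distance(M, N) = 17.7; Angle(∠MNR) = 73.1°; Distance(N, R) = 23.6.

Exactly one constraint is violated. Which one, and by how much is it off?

Distance(N, R) = 23.6 — off by 7.50.

K = (0.00, 0.00) ✓; KT at -62.30° ✓; |KT| = 8.400 ✓; ∠KTU = 61.40° ✓; |TU| = 10.40 ✓; ∠TUM = 53.60° ✓; |UM| = 29.20 ✓; ∠UMN = 98.80° ✓; |MN| = 17.70 ✓; ∠MNR = 73.10° ✓; |NR| = 31.10 ✗.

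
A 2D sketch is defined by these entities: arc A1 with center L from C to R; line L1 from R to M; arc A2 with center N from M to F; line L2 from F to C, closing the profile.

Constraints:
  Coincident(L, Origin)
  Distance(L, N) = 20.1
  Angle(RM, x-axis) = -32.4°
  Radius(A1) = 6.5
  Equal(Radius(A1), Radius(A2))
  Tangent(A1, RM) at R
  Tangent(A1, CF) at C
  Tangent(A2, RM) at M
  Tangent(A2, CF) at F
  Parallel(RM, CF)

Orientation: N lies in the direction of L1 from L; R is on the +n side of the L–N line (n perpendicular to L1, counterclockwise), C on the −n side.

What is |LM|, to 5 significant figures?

21.125

The slot axis is L1's direction at -32.4°, so u = (cos -32.4°, sin -32.4°) = (0.84433, -0.53583) and n = (−sin -32.4°, cos -32.4°) = (0.53583, 0.84433). L is at the origin and N lies 20.1 along u from L, so N = 20.1·u = (16.971, -10.770). Tangency of A1 to both parallel lines with radius 6.5 puts R and C at L ± 6.5·n: R = (3.4829, 5.4881), C = (-3.4829, -5.4881). Equal radii place M and F the same way about N: M = N + 6.5·n = (20.454, -5.2820), F = N − 6.5·n = (13.488, -16.258). Then |LM| = |M − L| = 21.125.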